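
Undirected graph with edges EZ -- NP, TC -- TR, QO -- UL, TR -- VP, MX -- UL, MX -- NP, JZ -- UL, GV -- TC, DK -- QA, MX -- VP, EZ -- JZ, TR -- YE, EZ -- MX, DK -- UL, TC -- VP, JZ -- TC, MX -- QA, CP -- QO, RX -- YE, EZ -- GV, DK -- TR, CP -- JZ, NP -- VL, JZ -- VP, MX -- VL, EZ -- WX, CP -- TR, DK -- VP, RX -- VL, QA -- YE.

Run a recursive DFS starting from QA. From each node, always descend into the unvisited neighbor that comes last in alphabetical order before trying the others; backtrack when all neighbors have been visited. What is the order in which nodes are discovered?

QA → YE → TR → VP → TC → JZ → UL → QO → CP → MX → VL → RX → NP → EZ → WX → GV → DK

Visit QA
QA → YE
YE → TR
TR → VP
VP → TC
TC → JZ
JZ → UL
UL → QO
QO → CP
UL → MX
MX → VL
VL → RX
VL → NP
NP → EZ
EZ → WX
EZ → GV
UL → DK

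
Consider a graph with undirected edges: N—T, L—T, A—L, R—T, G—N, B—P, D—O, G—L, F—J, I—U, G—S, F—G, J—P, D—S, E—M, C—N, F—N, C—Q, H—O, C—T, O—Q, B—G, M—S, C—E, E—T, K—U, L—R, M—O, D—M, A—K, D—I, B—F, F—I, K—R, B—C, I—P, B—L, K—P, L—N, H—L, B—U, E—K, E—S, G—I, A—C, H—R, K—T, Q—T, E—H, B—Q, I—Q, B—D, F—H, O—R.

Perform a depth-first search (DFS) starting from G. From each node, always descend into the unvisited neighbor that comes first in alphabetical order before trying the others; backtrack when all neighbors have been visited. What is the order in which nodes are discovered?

G, B, C, A, K, E, H, F, I, D, M, O, Q, T, L, N, R, S, P, J, U

Visit G
G → B
B → C
C → A
A → K
K → E
E → H
H → F
F → I
I → D
D → M
M → O
O → Q
Q → T
T → L
L → N
L → R
M → S
I → P
P → J
I → U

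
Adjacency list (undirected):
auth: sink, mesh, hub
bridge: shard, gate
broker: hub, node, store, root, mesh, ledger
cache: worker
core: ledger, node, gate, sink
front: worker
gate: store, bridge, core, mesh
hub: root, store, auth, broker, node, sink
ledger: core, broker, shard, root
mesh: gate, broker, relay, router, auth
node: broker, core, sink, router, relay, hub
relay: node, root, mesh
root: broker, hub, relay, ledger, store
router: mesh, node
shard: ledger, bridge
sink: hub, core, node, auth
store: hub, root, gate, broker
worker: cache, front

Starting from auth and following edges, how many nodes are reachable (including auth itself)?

BFS from auth visits: auth, hub, mesh, sink, broker, node, root, store, gate, relay, router, core, ledger, bridge, shard
Reachable nodes: 15 of 18 total.

15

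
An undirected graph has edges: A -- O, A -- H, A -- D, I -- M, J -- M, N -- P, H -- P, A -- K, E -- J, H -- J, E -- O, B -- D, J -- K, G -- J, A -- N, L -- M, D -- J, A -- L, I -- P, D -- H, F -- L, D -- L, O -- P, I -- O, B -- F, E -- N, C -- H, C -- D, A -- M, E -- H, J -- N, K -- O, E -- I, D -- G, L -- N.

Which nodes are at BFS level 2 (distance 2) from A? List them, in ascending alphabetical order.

Level 0: A
Level 1: D, H, K, L, M, N, O
Level 2: B, C, E, F, G, I, J, P

B, C, E, F, G, I, J, P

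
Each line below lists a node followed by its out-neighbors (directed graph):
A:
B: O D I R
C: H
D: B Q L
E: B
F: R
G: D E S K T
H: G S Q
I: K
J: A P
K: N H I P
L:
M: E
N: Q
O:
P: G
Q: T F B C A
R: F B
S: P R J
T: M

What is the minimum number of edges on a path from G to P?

2

Level 0: G
Level 1: D, E, K, S, T
Level 2: B, H, I, J, L, M, N, P, Q, R
Level 3: A, C, F, O
P first appears at level 2.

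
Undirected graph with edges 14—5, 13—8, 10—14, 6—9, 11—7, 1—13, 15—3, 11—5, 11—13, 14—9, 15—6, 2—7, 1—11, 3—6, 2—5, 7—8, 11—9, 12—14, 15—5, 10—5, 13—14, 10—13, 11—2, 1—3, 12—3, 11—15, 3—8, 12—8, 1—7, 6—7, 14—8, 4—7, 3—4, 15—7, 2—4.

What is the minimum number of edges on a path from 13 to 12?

2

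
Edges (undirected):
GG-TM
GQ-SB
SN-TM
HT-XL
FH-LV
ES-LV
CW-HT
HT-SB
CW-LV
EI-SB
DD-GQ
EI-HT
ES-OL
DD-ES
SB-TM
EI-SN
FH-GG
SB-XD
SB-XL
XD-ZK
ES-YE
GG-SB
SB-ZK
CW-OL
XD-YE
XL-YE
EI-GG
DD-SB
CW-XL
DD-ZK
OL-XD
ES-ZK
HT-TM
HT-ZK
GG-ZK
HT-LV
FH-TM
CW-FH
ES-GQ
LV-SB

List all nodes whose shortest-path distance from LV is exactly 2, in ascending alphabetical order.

Level 0: LV
Level 1: CW, ES, FH, HT, SB
Level 2: DD, EI, GG, GQ, OL, TM, XD, XL, YE, ZK
Level 3: SN

DD, EI, GG, GQ, OL, TM, XD, XL, YE, ZK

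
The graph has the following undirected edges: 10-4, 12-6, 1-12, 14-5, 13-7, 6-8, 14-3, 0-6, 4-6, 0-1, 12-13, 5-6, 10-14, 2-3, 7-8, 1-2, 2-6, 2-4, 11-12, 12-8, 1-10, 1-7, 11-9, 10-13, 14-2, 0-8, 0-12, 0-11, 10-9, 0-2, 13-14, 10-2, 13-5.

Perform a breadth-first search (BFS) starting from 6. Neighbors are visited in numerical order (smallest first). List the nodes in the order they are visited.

Visit 6; enqueue 0, 2, 4, 5, 8, 12 → queue [0, 2, 4, 5, 8, 12]
Visit 0; enqueue 1, 11 → queue [2, 4, 5, 8, 12, 1, 11]
Visit 2; enqueue 3, 10, 14 → queue [4, 5, 8, 12, 1, 11, 3, 10, 14]
Visit 4 → queue [5, 8, 12, 1, 11, 3, 10, 14]
Visit 5; enqueue 13 → queue [8, 12, 1, 11, 3, 10, 14, 13]
Visit 8; enqueue 7 → queue [12, 1, 11, 3, 10, 14, 13, 7]
Visit 12 → queue [1, 11, 3, 10, 14, 13, 7]
Visit 1 → queue [11, 3, 10, 14, 13, 7]
Visit 11; enqueue 9 → queue [3, 10, 14, 13, 7, 9]
Visit 3 → queue [10, 14, 13, 7, 9]
Visit 10 → queue [14, 13, 7, 9]
Visit 14 → queue [13, 7, 9]
Visit 13 → queue [7, 9]
Visit 7 → queue [9]
Visit 9 → queue []

6 → 0 → 2 → 4 → 5 → 8 → 12 → 1 → 11 → 3 → 10 → 14 → 13 → 7 → 9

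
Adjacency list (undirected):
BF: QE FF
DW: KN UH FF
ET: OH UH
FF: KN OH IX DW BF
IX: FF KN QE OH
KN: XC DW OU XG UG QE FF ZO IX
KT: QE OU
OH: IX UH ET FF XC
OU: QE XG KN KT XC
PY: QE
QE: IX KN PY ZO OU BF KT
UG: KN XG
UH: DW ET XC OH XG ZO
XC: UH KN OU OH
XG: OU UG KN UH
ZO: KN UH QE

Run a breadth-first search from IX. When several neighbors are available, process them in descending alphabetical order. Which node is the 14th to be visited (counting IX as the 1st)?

XG

Visit IX; enqueue QE, OH, KN, FF → queue [QE, OH, KN, FF]
Visit QE; enqueue ZO, PY, OU, KT, BF → queue [OH, KN, FF, ZO, PY, OU, KT, BF]
Visit OH; enqueue XC, UH, ET → queue [KN, FF, ZO, PY, OU, KT, BF, XC, UH, ET]
Visit KN; enqueue XG, UG, DW → queue [FF, ZO, PY, OU, KT, BF, XC, UH, ET, XG, UG, DW]
Visit FF → queue [ZO, PY, OU, KT, BF, XC, UH, ET, XG, UG, DW]
Visit ZO → queue [PY, OU, KT, BF, XC, UH, ET, XG, UG, DW]
Visit PY → queue [OU, KT, BF, XC, UH, ET, XG, UG, DW]
Visit OU → queue [KT, BF, XC, UH, ET, XG, UG, DW]
Visit KT → queue [BF, XC, UH, ET, XG, UG, DW]
Visit BF → queue [XC, UH, ET, XG, UG, DW]
Visit XC → queue [UH, ET, XG, UG, DW]
Visit UH → queue [ET, XG, UG, DW]
Visit ET → queue [XG, UG, DW]
Visit XG → queue [UG, DW]
Visit UG → queue [DW]
Visit DW → queue []

Visit order: IX, QE, OH, KN, FF, ZO, PY, OU, KT, BF, XC, UH, ET, XG, UG, DW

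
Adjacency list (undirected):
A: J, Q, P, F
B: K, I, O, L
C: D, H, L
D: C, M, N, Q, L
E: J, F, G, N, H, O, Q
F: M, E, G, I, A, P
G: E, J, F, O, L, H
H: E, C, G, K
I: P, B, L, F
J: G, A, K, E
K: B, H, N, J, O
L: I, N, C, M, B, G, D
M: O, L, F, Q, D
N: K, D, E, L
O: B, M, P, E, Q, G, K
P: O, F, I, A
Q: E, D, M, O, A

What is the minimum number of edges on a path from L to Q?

Level 0: L
Level 1: B, C, D, G, I, M, N
Level 2: E, F, H, J, K, O, P, Q
Level 3: A
Q first appears at level 2.

2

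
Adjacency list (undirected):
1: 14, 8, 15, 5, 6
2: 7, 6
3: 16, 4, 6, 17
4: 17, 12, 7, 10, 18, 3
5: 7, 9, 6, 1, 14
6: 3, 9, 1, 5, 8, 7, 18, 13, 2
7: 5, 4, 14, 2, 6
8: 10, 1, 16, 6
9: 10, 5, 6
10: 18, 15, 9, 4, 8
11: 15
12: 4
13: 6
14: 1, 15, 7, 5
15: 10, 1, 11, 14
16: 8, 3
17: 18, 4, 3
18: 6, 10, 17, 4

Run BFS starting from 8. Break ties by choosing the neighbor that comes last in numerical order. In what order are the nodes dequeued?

8 16 10 6 1 3 18 15 9 4 13 7 5 2 14 17 11 12

Visit 8; enqueue 16, 10, 6, 1 → queue [16, 10, 6, 1]
Visit 16; enqueue 3 → queue [10, 6, 1, 3]
Visit 10; enqueue 18, 15, 9, 4 → queue [6, 1, 3, 18, 15, 9, 4]
Visit 6; enqueue 13, 7, 5, 2 → queue [1, 3, 18, 15, 9, 4, 13, 7, 5, 2]
Visit 1; enqueue 14 → queue [3, 18, 15, 9, 4, 13, 7, 5, 2, 14]
Visit 3; enqueue 17 → queue [18, 15, 9, 4, 13, 7, 5, 2, 14, 17]
Visit 18 → queue [15, 9, 4, 13, 7, 5, 2, 14, 17]
Visit 15; enqueue 11 → queue [9, 4, 13, 7, 5, 2, 14, 17, 11]
Visit 9 → queue [4, 13, 7, 5, 2, 14, 17, 11]
Visit 4; enqueue 12 → queue [13, 7, 5, 2, 14, 17, 11, 12]
Visit 13 → queue [7, 5, 2, 14, 17, 11, 12]
Visit 7 → queue [5, 2, 14, 17, 11, 12]
Visit 5 → queue [2, 14, 17, 11, 12]
Visit 2 → queue [14, 17, 11, 12]
Visit 14 → queue [17, 11, 12]
Visit 17 → queue [11, 12]
Visit 11 → queue [12]
Visit 12 → queue []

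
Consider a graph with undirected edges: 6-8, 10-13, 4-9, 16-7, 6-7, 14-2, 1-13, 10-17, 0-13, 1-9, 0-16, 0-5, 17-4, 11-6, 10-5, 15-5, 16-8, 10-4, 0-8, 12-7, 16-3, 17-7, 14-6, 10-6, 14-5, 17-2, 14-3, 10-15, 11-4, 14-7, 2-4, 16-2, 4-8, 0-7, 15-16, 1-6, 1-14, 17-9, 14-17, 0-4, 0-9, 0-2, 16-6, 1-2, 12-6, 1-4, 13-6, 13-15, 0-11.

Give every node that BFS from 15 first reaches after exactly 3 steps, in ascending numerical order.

9, 11, 12

Level 0: 15
Level 1: 5, 10, 13, 16
Level 2: 0, 1, 2, 3, 4, 6, 7, 8, 14, 17
Level 3: 9, 11, 12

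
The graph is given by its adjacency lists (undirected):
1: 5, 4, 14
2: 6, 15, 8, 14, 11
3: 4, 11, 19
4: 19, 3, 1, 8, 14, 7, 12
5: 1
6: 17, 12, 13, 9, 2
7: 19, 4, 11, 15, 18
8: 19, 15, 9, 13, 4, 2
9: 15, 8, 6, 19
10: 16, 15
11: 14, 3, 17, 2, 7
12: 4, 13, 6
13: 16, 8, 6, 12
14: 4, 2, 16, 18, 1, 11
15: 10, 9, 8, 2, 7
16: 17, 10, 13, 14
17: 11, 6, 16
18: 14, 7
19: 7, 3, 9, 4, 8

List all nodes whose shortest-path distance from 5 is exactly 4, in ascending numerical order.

Level 0: 5
Level 1: 1
Level 2: 4, 14
Level 3: 2, 3, 7, 8, 11, 12, 16, 18, 19
Level 4: 6, 9, 10, 13, 15, 17

6, 9, 10, 13, 15, 17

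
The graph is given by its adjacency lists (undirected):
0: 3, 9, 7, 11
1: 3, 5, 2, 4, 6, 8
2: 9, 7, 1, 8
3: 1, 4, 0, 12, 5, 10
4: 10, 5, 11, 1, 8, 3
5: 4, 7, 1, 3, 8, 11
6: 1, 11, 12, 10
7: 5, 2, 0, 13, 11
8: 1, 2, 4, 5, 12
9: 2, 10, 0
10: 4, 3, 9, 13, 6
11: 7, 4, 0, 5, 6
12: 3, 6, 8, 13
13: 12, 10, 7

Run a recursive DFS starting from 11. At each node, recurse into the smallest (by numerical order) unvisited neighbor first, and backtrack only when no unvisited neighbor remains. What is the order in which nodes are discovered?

11, 0, 3, 1, 2, 7, 5, 4, 8, 12, 6, 10, 9, 13

Visit 11
11 → 0
0 → 3
3 → 1
1 → 2
2 → 7
7 → 5
5 → 4
4 → 8
8 → 12
12 → 6
6 → 10
10 → 9
10 → 13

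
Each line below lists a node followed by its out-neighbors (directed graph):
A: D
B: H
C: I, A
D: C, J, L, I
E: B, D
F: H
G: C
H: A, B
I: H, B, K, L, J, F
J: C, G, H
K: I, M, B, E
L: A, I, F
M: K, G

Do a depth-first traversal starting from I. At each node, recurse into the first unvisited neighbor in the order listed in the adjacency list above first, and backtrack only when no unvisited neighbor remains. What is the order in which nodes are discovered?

I H A D C J G L F B K M E

Visit I
I → H
H → A
A → D
D → C
D → J
J → G
D → L
L → F
H → B
I → K
K → M
K → E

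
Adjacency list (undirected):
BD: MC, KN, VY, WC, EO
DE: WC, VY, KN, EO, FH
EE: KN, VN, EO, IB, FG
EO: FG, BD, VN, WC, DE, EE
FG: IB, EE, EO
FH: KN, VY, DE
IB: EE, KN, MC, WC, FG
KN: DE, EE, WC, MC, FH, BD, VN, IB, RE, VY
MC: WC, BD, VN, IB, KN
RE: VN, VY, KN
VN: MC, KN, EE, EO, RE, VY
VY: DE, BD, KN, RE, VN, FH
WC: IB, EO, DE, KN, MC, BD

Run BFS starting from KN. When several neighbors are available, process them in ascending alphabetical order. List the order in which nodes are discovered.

KN BD DE EE FH IB MC RE VN VY WC EO FG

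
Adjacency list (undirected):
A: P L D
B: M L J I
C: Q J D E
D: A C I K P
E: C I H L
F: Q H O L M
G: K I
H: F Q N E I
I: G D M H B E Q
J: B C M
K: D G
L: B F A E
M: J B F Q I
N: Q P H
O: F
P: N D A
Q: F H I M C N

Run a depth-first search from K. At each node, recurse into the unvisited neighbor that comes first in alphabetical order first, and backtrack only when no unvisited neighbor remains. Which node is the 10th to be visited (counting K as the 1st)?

M

Visit K
K → D
D → A
A → L
L → B
B → I
I → E
E → C
C → J
J → M
M → F
F → H
H → N
N → P
N → Q
F → O
I → G

Visit order: K, D, A, L, B, I, E, C, J, M, F, H, N, P, Q, O, G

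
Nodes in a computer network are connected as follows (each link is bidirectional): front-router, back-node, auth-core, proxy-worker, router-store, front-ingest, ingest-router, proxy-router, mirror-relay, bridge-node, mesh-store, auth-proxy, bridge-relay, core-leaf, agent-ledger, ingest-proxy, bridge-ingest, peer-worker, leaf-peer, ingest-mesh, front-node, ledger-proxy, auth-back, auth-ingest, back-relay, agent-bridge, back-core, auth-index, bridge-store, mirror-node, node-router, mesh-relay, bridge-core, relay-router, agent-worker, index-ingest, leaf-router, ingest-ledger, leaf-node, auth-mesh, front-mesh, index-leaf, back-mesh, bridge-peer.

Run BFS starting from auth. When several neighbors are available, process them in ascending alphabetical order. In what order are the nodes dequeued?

auth, back, core, index, ingest, mesh, proxy, node, relay, bridge, leaf, front, ledger, router, store, worker, mirror, agent, peer

Visit auth; enqueue back, core, index, ingest, mesh, proxy → queue [back, core, index, ingest, mesh, proxy]
Visit back; enqueue node, relay → queue [core, index, ingest, mesh, proxy, node, relay]
Visit core; enqueue bridge, leaf → queue [index, ingest, mesh, proxy, node, relay, bridge, leaf]
Visit index → queue [ingest, mesh, proxy, node, relay, bridge, leaf]
Visit ingest; enqueue front, ledger, router → queue [mesh, proxy, node, relay, bridge, leaf, front, ledger, router]
Visit mesh; enqueue store → queue [proxy, node, relay, bridge, leaf, front, ledger, router, store]
Visit proxy; enqueue worker → queue [node, relay, bridge, leaf, front, ledger, router, store, worker]
Visit node; enqueue mirror → queue [relay, bridge, leaf, front, ledger, router, store, worker, mirror]
Visit relay → queue [bridge, leaf, front, ledger, router, store, worker, mirror]
Visit bridge; enqueue agent, peer → queue [leaf, front, ledger, router, store, worker, mirror, agent, peer]
Visit leaf → queue [front, ledger, router, store, worker, mirror, agent, peer]
Visit front → queue [ledger, router, store, worker, mirror, agent, peer]
Visit ledger → queue [router, store, worker, mirror, agent, peer]
Visit router → queue [store, worker, mirror, agent, peer]
Visit store → queue [worker, mirror, agent, peer]
Visit worker → queue [mirror, agent, peer]
Visit mirror → queue [agent, peer]
Visit agent → queue [peer]
Visit peer → queue []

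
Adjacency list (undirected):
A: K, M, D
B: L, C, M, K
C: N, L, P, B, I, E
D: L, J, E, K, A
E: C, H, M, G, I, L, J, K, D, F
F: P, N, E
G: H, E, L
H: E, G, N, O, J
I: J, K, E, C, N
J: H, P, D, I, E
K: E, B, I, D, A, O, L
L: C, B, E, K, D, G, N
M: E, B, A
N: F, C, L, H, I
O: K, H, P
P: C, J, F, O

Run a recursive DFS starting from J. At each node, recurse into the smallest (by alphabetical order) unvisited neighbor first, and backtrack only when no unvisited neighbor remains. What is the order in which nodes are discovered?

J D A K B C E F N H G L O P I M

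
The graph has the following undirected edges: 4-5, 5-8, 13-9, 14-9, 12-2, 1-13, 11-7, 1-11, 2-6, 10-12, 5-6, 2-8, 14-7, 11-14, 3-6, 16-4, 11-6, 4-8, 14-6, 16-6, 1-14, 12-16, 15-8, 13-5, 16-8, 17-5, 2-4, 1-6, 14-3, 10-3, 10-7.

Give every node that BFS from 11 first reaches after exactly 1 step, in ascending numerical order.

1, 6, 7, 14

Level 0: 11
Level 1: 1, 6, 7, 14
Level 2: 2, 3, 5, 9, 10, 13, 16
Level 3: 4, 8, 12, 17
Level 4: 15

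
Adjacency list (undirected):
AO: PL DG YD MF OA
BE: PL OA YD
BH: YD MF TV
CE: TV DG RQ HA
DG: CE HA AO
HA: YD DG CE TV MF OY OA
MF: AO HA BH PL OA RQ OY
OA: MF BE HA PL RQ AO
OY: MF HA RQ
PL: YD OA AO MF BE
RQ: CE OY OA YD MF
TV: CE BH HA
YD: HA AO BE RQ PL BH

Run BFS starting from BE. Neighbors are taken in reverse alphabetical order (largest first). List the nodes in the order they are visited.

BE -> YD -> PL -> OA -> RQ -> HA -> BH -> AO -> MF -> OY -> CE -> TV -> DG

Visit BE; enqueue YD, PL, OA → queue [YD, PL, OA]
Visit YD; enqueue RQ, HA, BH, AO → queue [PL, OA, RQ, HA, BH, AO]
Visit PL; enqueue MF → queue [OA, RQ, HA, BH, AO, MF]
Visit OA → queue [RQ, HA, BH, AO, MF]
Visit RQ; enqueue OY, CE → queue [HA, BH, AO, MF, OY, CE]
Visit HA; enqueue TV, DG → queue [BH, AO, MF, OY, CE, TV, DG]
Visit BH → queue [AO, MF, OY, CE, TV, DG]
Visit AO → queue [MF, OY, CE, TV, DG]
Visit MF → queue [OY, CE, TV, DG]
Visit OY → queue [CE, TV, DG]
Visit CE → queue [TV, DG]
Visit TV → queue [DG]
Visit DG → queue []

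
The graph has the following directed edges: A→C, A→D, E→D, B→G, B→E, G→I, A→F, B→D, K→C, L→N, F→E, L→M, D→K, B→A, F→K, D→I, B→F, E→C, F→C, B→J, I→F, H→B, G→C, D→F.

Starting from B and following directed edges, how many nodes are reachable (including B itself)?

BFS from B visits: B, A, D, E, F, G, J, C, I, K
Reachable nodes: 10 of 14 total.

10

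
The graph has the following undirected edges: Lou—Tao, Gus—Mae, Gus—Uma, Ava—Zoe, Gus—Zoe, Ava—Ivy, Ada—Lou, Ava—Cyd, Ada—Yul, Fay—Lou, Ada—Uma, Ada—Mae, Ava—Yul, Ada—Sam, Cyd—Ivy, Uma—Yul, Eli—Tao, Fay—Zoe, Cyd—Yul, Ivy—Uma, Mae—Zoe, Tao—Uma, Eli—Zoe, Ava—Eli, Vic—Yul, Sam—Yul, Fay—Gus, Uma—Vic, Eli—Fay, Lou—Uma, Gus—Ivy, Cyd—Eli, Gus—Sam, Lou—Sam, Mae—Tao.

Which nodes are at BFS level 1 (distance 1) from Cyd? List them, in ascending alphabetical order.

Ava, Eli, Ivy, Yul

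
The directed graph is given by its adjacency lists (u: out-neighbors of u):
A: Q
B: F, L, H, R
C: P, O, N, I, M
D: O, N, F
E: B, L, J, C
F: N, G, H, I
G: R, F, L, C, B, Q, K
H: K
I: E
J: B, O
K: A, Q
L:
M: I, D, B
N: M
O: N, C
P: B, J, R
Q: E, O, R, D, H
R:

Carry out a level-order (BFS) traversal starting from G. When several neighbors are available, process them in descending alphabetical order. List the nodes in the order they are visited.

G -> R -> Q -> L -> K -> F -> C -> B -> O -> H -> E -> D -> A -> N -> I -> P -> M -> J

Visit G; enqueue R, Q, L, K, F, C, B → queue [R, Q, L, K, F, C, B]
Visit R → queue [Q, L, K, F, C, B]
Visit Q; enqueue O, H, E, D → queue [L, K, F, C, B, O, H, E, D]
Visit L → queue [K, F, C, B, O, H, E, D]
Visit K; enqueue A → queue [F, C, B, O, H, E, D, A]
Visit F; enqueue N, I → queue [C, B, O, H, E, D, A, N, I]
Visit C; enqueue P, M → queue [B, O, H, E, D, A, N, I, P, M]
Visit B → queue [O, H, E, D, A, N, I, P, M]
Visit O → queue [H, E, D, A, N, I, P, M]
Visit H → queue [E, D, A, N, I, P, M]
Visit E; enqueue J → queue [D, A, N, I, P, M, J]
Visit D → queue [A, N, I, P, M, J]
Visit A → queue [N, I, P, M, J]
Visit N → queue [I, P, M, J]
Visit I → queue [P, M, J]
Visit P → queue [M, J]
Visit M → queue [J]
Visit J → queue []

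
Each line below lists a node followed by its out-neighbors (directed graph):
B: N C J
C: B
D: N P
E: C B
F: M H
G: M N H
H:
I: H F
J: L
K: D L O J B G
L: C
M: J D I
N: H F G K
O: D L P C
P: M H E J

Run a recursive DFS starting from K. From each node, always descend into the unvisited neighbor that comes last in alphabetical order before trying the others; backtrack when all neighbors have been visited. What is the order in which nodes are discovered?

K -> O -> P -> M -> J -> L -> C -> B -> N -> H -> G -> F -> I -> D -> E

Visit K
K → O
O → P
P → M
M → J
J → L
L → C
C → B
B → N
N → H
N → G
N → F
M → I
M → D
P → E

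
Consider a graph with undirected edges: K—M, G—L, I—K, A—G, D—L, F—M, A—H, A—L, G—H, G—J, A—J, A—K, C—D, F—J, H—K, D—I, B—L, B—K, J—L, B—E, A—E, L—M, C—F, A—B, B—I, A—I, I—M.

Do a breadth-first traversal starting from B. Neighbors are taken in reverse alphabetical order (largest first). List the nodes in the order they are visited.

B → L → K → I → E → A → M → J → G → D → H → F → C

Visit B; enqueue L, K, I, E, A → queue [L, K, I, E, A]
Visit L; enqueue M, J, G, D → queue [K, I, E, A, M, J, G, D]
Visit K; enqueue H → queue [I, E, A, M, J, G, D, H]
Visit I → queue [E, A, M, J, G, D, H]
Visit E → queue [A, M, J, G, D, H]
Visit A → queue [M, J, G, D, H]
Visit M; enqueue F → queue [J, G, D, H, F]
Visit J → queue [G, D, H, F]
Visit G → queue [D, H, F]
Visit D; enqueue C → queue [H, F, C]
Visit H → queue [F, C]
Visit F → queue [C]
Visit C → queue []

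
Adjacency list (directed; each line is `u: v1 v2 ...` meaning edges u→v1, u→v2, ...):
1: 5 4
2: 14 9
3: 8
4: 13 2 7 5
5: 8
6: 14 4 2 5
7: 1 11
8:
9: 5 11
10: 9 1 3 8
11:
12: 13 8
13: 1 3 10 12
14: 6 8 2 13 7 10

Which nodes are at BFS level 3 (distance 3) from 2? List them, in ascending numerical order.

1, 3, 4, 12

Level 0: 2
Level 1: 9, 14
Level 2: 5, 6, 7, 8, 10, 11, 13
Level 3: 1, 3, 4, 12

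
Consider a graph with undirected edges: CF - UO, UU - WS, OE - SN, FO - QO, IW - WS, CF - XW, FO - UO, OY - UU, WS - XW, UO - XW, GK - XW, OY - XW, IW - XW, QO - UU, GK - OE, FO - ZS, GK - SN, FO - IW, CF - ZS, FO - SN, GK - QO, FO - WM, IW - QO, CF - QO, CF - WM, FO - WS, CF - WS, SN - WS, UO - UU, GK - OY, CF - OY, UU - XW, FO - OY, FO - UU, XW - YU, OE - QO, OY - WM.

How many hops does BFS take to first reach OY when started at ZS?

2

Level 0: ZS
Level 1: CF, FO
Level 2: IW, OY, QO, SN, UO, UU, WM, WS, XW
Level 3: GK, OE, YU
OY first appears at level 2.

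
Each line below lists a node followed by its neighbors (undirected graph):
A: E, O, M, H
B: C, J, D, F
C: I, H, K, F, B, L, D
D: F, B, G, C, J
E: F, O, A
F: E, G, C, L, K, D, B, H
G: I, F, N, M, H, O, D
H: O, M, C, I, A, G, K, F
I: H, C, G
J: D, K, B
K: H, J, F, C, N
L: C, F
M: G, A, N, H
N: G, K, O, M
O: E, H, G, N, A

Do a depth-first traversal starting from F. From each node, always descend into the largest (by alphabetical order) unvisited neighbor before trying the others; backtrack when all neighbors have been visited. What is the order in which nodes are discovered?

F -> L -> C -> K -> N -> O -> H -> M -> G -> I -> D -> J -> B -> A -> E

Visit F
F → L
L → C
C → K
K → N
N → O
O → H
H → M
M → G
G → I
G → D
D → J
J → B
M → A
A → E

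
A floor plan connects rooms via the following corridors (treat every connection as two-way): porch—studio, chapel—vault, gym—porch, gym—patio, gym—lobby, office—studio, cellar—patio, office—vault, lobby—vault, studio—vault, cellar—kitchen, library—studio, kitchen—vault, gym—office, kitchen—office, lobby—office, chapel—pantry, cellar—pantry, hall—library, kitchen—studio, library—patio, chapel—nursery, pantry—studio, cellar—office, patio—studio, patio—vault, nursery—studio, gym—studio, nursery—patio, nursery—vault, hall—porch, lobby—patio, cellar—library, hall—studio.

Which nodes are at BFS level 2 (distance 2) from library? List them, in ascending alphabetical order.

gym, kitchen, lobby, nursery, office, pantry, porch, vault

Level 0: library
Level 1: cellar, hall, patio, studio
Level 2: gym, kitchen, lobby, nursery, office, pantry, porch, vault
Level 3: chapel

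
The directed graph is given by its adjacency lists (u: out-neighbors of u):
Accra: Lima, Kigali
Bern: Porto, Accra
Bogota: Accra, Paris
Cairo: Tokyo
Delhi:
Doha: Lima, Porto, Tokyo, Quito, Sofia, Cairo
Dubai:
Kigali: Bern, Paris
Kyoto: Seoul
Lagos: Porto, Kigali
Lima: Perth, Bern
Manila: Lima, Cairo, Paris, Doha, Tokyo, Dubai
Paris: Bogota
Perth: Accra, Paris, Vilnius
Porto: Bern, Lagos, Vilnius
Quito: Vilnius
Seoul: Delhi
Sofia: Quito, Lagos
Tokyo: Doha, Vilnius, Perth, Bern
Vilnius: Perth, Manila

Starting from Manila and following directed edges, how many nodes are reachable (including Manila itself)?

17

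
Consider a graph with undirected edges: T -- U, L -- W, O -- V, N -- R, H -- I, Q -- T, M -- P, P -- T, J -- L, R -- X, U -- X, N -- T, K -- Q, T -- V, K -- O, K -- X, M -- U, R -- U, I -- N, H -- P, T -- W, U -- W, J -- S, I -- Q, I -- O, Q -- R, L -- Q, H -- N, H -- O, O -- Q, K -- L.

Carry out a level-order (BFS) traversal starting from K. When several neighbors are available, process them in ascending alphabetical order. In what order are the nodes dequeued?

Visit K; enqueue L, O, Q, X → queue [L, O, Q, X]
Visit L; enqueue J, W → queue [O, Q, X, J, W]
Visit O; enqueue H, I, V → queue [Q, X, J, W, H, I, V]
Visit Q; enqueue R, T → queue [X, J, W, H, I, V, R, T]
Visit X; enqueue U → queue [J, W, H, I, V, R, T, U]
Visit J; enqueue S → queue [W, H, I, V, R, T, U, S]
Visit W → queue [H, I, V, R, T, U, S]
Visit H; enqueue N, P → queue [I, V, R, T, U, S, N, P]
Visit I → queue [V, R, T, U, S, N, P]
Visit V → queue [R, T, U, S, N, P]
Visit R → queue [T, U, S, N, P]
Visit T → queue [U, S, N, P]
Visit U; enqueue M → queue [S, N, P, M]
Visit S → queue [N, P, M]
Visit N → queue [P, M]
Visit P → queue [M]
Visit M → queue []

K L O Q X J W H I V R T U S N P M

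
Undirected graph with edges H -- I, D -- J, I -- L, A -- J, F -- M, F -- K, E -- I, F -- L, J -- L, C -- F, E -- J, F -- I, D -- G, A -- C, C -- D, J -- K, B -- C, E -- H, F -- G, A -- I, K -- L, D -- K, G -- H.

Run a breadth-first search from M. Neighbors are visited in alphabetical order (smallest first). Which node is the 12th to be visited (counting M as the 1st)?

Visit M; enqueue F → queue [F]
Visit F; enqueue C, G, I, K, L → queue [C, G, I, K, L]
Visit C; enqueue A, B, D → queue [G, I, K, L, A, B, D]
Visit G; enqueue H → queue [I, K, L, A, B, D, H]
Visit I; enqueue E → queue [K, L, A, B, D, H, E]
Visit K; enqueue J → queue [L, A, B, D, H, E, J]
Visit L → queue [A, B, D, H, E, J]
Visit A → queue [B, D, H, E, J]
Visit B → queue [D, H, E, J]
Visit D → queue [H, E, J]
Visit H → queue [E, J]
Visit E → queue [J]
Visit J → queue []

Visit order: M, F, C, G, I, K, L, A, B, D, H, E, J

E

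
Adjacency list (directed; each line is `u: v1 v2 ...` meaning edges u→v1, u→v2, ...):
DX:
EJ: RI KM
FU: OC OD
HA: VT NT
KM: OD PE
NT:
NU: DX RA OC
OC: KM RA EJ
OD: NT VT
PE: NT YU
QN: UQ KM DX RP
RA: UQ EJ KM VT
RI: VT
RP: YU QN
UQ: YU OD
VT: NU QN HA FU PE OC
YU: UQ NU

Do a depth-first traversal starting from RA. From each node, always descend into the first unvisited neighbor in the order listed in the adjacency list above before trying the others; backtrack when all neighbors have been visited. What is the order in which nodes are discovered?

Visit RA
RA → UQ
UQ → YU
YU → NU
NU → DX
NU → OC
OC → KM
KM → OD
OD → NT
OD → VT
VT → QN
QN → RP
VT → HA
VT → FU
VT → PE
OC → EJ
EJ → RI

RA UQ YU NU DX OC KM OD NT VT QN RP HA FU PE EJ RI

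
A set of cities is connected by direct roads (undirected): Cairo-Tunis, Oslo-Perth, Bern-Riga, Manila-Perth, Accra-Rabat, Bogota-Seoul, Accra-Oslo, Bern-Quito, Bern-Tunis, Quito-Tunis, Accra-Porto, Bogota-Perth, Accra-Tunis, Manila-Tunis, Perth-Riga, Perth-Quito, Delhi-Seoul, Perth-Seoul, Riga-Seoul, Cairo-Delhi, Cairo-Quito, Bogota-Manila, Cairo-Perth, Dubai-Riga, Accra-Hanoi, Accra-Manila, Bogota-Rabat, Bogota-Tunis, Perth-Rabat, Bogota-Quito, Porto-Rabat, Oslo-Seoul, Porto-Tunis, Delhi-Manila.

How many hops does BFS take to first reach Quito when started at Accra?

Level 0: Accra
Level 1: Hanoi, Manila, Oslo, Porto, Rabat, Tunis
Level 2: Bern, Bogota, Cairo, Delhi, Perth, Quito, Seoul
Level 3: Riga
Level 4: Dubai
Quito first appears at level 2.

2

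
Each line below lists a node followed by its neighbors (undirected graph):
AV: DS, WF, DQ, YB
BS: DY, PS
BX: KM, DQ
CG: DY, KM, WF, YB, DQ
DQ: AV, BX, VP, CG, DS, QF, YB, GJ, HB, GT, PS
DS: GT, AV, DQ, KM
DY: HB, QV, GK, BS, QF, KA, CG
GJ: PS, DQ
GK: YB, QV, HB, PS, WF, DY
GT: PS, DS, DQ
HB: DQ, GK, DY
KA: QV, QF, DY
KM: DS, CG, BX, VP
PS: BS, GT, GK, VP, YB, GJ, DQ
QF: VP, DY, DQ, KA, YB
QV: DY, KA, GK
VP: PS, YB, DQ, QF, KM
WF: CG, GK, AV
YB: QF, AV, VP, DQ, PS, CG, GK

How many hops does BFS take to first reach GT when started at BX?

2

Level 0: BX
Level 1: DQ, KM
Level 2: AV, CG, DS, GJ, GT, HB, PS, QF, VP, YB
Level 3: BS, DY, GK, KA, WF
Level 4: QV
GT first appears at level 2.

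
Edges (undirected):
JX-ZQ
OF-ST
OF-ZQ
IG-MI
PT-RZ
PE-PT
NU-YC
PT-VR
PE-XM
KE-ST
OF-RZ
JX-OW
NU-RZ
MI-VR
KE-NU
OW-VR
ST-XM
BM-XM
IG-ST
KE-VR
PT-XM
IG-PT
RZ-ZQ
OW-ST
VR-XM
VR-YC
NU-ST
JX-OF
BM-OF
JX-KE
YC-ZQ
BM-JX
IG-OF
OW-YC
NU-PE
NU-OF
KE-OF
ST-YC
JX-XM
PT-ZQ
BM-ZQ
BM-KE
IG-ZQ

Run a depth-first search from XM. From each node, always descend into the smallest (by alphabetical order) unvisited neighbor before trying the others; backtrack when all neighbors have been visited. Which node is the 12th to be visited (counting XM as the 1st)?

YC

Visit XM
XM → BM
BM → JX
JX → KE
KE → NU
NU → OF
OF → IG
IG → MI
MI → VR
VR → OW
OW → ST
ST → YC
YC → ZQ
ZQ → PT
PT → PE
PT → RZ

Visit order: XM, BM, JX, KE, NU, OF, IG, MI, VR, OW, ST, YC, ZQ, PT, PE, RZ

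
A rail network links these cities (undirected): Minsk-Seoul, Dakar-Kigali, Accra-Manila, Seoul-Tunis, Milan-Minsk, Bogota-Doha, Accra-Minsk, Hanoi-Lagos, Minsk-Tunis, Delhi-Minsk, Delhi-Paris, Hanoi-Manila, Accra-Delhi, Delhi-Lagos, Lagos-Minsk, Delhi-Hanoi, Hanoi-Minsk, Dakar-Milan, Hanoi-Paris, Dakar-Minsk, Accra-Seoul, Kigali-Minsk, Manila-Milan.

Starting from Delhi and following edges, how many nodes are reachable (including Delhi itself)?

BFS from Delhi visits: Delhi, Accra, Hanoi, Lagos, Minsk, Paris, Manila, Seoul, Dakar, Kigali, Milan, Tunis
Reachable nodes: 12 of 14 total.

12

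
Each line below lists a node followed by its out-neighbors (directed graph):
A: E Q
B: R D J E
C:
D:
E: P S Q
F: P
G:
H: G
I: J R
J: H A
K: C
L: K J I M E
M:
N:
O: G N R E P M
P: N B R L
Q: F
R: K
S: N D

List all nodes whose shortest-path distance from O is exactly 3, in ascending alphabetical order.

Level 0: O
Level 1: E, G, M, N, P, R
Level 2: B, K, L, Q, S
Level 3: C, D, F, I, J
Level 4: A, H

C, D, F, I, J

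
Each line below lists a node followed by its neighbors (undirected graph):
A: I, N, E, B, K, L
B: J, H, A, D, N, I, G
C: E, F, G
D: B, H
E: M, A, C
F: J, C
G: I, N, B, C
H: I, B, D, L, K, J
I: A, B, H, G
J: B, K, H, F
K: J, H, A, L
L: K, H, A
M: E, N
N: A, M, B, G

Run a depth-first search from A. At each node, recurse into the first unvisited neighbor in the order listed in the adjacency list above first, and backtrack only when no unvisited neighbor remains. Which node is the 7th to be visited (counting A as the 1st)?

D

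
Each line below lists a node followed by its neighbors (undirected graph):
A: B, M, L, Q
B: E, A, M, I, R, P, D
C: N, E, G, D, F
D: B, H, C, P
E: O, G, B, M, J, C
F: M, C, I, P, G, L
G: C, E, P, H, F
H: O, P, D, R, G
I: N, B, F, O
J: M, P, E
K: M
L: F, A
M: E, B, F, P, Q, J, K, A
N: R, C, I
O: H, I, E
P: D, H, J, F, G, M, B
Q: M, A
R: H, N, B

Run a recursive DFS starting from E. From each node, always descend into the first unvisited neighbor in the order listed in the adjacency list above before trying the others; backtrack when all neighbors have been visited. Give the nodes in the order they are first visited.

E, O, H, P, D, B, A, M, F, C, N, R, I, G, L, Q, J, K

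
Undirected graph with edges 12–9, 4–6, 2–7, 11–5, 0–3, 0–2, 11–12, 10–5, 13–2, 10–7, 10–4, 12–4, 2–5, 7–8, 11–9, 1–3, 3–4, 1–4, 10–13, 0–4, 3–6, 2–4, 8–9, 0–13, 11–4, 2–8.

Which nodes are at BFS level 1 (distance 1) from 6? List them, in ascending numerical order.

Level 0: 6
Level 1: 3, 4
Level 2: 0, 1, 2, 10, 11, 12
Level 3: 5, 7, 8, 9, 13

3, 4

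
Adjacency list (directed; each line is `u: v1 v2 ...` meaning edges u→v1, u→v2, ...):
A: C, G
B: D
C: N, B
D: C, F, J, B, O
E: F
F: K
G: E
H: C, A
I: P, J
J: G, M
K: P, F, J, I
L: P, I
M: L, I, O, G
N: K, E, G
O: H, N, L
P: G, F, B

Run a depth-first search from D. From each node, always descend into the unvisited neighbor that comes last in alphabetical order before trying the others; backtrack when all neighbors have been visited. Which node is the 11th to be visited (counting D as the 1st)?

M

Visit D
D → O
O → N
N → K
K → P
P → G
G → E
E → F
P → B
K → J
J → M
M → L
L → I
O → H
H → C
H → A

Visit order: D, O, N, K, P, G, E, F, B, J, M, L, I, H, C, A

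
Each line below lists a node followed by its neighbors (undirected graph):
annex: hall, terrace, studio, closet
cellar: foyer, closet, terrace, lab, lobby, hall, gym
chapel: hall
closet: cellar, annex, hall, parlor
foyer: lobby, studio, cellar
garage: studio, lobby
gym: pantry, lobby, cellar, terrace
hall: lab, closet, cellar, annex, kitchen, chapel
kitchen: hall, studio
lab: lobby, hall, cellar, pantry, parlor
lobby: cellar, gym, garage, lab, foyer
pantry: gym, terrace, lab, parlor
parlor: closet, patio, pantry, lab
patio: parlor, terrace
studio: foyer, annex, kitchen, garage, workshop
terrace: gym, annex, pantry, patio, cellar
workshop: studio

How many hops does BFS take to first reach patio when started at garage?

4

Level 0: garage
Level 1: lobby, studio
Level 2: annex, cellar, foyer, gym, kitchen, lab, workshop
Level 3: closet, hall, pantry, parlor, terrace
Level 4: chapel, patio
patio first appears at level 4.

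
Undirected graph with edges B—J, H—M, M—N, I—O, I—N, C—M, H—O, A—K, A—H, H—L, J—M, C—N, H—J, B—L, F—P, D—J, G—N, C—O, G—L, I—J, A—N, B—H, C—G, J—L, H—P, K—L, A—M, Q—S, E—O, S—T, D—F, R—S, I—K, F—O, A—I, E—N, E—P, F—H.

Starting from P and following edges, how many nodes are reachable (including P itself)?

BFS from P visits: P, H, F, E, O, M, L, J, B, A, D, N, I, C, K, G
Reachable nodes: 16 of 20 total.

16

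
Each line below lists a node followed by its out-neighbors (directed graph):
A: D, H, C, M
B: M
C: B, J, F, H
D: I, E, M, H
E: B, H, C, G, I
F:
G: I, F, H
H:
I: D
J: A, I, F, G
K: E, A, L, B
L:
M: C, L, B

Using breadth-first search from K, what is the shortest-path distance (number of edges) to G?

2

Level 0: K
Level 1: A, B, E, L
Level 2: C, D, G, H, I, M
Level 3: F, J
G first appears at level 2.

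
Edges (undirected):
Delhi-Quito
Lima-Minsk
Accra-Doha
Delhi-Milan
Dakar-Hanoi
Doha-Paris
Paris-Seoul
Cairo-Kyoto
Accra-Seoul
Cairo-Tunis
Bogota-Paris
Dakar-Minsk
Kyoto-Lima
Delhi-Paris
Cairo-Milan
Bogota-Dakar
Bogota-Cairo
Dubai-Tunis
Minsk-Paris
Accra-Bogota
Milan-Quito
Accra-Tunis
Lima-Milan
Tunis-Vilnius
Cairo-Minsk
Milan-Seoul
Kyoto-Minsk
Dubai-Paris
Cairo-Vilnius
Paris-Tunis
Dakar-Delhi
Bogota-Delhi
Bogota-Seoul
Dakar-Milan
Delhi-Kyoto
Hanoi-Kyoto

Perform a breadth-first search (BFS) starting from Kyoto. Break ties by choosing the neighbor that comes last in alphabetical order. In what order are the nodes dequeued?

Visit Kyoto; enqueue Minsk, Lima, Hanoi, Delhi, Cairo → queue [Minsk, Lima, Hanoi, Delhi, Cairo]
Visit Minsk; enqueue Paris, Dakar → queue [Lima, Hanoi, Delhi, Cairo, Paris, Dakar]
Visit Lima; enqueue Milan → queue [Hanoi, Delhi, Cairo, Paris, Dakar, Milan]
Visit Hanoi → queue [Delhi, Cairo, Paris, Dakar, Milan]
Visit Delhi; enqueue Quito, Bogota → queue [Cairo, Paris, Dakar, Milan, Quito, Bogota]
Visit Cairo; enqueue Vilnius, Tunis → queue [Paris, Dakar, Milan, Quito, Bogota, Vilnius, Tunis]
Visit Paris; enqueue Seoul, Dubai, Doha → queue [Dakar, Milan, Quito, Bogota, Vilnius, Tunis, Seoul, Dubai, Doha]
Visit Dakar → queue [Milan, Quito, Bogota, Vilnius, Tunis, Seoul, Dubai, Doha]
Visit Milan → queue [Quito, Bogota, Vilnius, Tunis, Seoul, Dubai, Doha]
Visit Quito → queue [Bogota, Vilnius, Tunis, Seoul, Dubai, Doha]
Visit Bogota; enqueue Accra → queue [Vilnius, Tunis, Seoul, Dubai, Doha, Accra]
Visit Vilnius → queue [Tunis, Seoul, Dubai, Doha, Accra]
Visit Tunis → queue [Seoul, Dubai, Doha, Accra]
Visit Seoul → queue [Dubai, Doha, Accra]
Visit Dubai → queue [Doha, Accra]
Visit Doha → queue [Accra]
Visit Accra → queue []

Kyoto, Minsk, Lima, Hanoi, Delhi, Cairo, Paris, Dakar, Milan, Quito, Bogota, Vilnius, Tunis, Seoul, Dubai, Doha, Accra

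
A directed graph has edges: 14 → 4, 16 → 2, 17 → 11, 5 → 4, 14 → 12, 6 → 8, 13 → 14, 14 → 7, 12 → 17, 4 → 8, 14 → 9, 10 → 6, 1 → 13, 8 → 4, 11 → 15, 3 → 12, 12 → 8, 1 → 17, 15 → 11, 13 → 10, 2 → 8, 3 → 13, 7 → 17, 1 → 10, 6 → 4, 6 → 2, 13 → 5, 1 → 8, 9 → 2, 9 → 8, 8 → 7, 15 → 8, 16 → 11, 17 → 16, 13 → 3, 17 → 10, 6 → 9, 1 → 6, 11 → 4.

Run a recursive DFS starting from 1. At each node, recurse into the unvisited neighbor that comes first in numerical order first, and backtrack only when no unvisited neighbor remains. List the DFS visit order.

Visit 1
1 → 6
6 → 2
2 → 8
8 → 4
8 → 7
7 → 17
17 → 10
17 → 11
11 → 15
17 → 16
6 → 9
1 → 13
13 → 3
3 → 12
13 → 5
13 → 14

1, 6, 2, 8, 4, 7, 17, 10, 11, 15, 16, 9, 13, 3, 12, 5, 14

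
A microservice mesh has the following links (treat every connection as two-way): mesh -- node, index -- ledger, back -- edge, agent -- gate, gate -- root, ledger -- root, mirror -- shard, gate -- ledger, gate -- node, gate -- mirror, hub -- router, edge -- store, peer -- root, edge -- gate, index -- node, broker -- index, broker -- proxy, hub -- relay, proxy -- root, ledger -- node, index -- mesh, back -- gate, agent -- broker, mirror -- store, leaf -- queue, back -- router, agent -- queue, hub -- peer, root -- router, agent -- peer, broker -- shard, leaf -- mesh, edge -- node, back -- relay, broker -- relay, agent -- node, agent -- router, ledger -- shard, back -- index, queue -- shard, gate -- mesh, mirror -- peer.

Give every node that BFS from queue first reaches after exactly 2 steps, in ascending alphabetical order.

Level 0: queue
Level 1: agent, leaf, shard
Level 2: broker, gate, ledger, mesh, mirror, node, peer, router
Level 3: back, edge, hub, index, proxy, relay, root, store

broker, gate, ledger, mesh, mirror, node, peer, router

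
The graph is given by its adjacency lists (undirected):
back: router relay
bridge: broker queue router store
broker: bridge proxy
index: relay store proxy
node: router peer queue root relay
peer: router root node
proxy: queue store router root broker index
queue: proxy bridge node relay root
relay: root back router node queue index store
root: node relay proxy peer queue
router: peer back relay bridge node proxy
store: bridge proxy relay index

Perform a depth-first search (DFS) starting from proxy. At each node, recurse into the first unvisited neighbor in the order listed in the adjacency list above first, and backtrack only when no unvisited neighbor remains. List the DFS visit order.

proxy → queue → bridge → broker → router → peer → root → node → relay → back → index → store

Visit proxy
proxy → queue
queue → bridge
bridge → broker
bridge → router
router → peer
peer → root
root → node
node → relay
relay → back
relay → index
index → store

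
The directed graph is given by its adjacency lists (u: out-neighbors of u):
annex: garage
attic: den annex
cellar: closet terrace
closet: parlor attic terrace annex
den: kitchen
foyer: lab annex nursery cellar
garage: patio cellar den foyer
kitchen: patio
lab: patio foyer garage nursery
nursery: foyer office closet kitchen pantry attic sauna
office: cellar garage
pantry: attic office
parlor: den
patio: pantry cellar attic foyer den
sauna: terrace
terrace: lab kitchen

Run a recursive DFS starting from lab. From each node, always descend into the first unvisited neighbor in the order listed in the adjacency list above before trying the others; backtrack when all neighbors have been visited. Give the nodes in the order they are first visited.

lab → patio → pantry → attic → den → kitchen → annex → garage → cellar → closet → parlor → terrace → foyer → nursery → office → sauna

Visit lab
lab → patio
patio → pantry
pantry → attic
attic → den
den → kitchen
attic → annex
annex → garage
garage → cellar
cellar → closet
closet → parlor
closet → terrace
garage → foyer
foyer → nursery
nursery → office
nursery → sauna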